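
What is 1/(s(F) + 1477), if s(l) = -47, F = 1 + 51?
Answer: 1/1430 ≈ 0.00069930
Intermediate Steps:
F = 52
1/(s(F) + 1477) = 1/(-47 + 1477) = 1/1430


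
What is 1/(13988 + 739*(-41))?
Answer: -1/16311 ≈ -6.1308e-5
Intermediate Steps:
1/(13988 + 739*(-41)) = 1/(13988 - 30299) = 1/(-16311) = -1/16311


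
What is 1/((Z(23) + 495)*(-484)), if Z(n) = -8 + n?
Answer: -1/246840 ≈ -4.0512e-6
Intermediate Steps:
1/((Z(23) + 495)*(-484)) = 1/(((-8 + 23) + 495)*(-484)) = 1/((15 + 495)*(-484)) = 1/(510*(-484)) = 1/(-246840) = -1/246840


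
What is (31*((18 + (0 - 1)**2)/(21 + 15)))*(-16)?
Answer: -2356/9 ≈ -261.78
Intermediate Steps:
(31*((18 + (0 - 1)**2)/(21 + 15)))*(-16) = (31*((18 + (-1)**2)/36))*(-16) = (31*((18 + 1)*(1/36)))*(-16) = (31*(19*(1/36)))*(-16) = (31*(19/36))*(-16) = (589/36)*(-16) = -2356/9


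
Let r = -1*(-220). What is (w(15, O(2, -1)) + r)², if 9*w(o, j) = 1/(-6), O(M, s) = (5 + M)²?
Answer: 141110641/2916 ≈ 48392.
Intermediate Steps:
w(o, j) = -1/54 (w(o, j) = (⅑)/(-6) = (⅑)*(-⅙) = -1/54)
r = 220
(w(15, O(2, -1)) + r)² = (-1/54 + 220)² = (11879/54)² = 141110641/2916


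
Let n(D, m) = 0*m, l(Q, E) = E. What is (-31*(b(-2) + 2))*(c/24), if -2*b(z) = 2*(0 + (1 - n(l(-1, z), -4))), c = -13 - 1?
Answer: 217/12 ≈ 18.083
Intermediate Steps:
c = -14
n(D, m) = 0
b(z) = -1 (b(z) = -(0 + (1 - 1*0)) = -(0 + (1 + 0)) = -(0 + 1) = -1)
(-31*(b(-2) + 2))*(c/24) = (-31*(-1 + 2))*(-14/24) = (-31*1)*(-14*1/24) = -31*(-7/12) = 217/12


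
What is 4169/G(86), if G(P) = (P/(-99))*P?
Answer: -412731/7396 ≈ -55.805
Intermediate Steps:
G(P) = -P**2/99 (G(P) = (P*(-1/99))*P = (-P/99)*P = -P**2/99)
4169/G(86) = 4169/((-1/99*86**2)) = 4169/((-1/99*7396)) = 4169/(-7396/99) = 4169*(-99/7396) = -412731/7396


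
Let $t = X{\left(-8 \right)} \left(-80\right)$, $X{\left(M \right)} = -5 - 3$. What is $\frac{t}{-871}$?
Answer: $- \frac{640}{871} \approx -0.73479$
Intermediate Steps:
$X{\left(M \right)} = -8$ ($X{\left(M \right)} = -5 - 3 = -8$)
$t = 640$ ($t = \left(-8\right) \left(-80\right) = 640$)
$\frac{t}{-871} = \frac{640}{-871} = 640 \left(- \frac{1}{871}\right) = - \frac{640}{871}$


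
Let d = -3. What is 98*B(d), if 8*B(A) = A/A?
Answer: 49/4 ≈ 12.250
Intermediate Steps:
B(A) = 1/8 (B(A) = (A/A)/8 = (1/8)*1 = 1/8)
98*B(d) = 98*(1/8) = 49/4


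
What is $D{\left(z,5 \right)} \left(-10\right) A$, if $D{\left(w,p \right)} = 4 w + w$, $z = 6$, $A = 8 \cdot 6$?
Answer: $-14400$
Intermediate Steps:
$A = 48$
$D{\left(w,p \right)} = 5 w$
$D{\left(z,5 \right)} \left(-10\right) A = 5 \cdot 6 \left(-10\right) 48 = 30 \left(-10\right) 48 = \left(-300\right) 48 = -14400$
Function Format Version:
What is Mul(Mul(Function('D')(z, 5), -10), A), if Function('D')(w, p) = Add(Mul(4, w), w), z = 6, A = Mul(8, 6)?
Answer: -14400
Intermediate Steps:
A = 48
Function('D')(w, p) = Mul(5, w)
Mul(Mul(Function('D')(z, 5), -10), A) = Mul(Mul(Mul(5, 6), -10), 48) = Mul(Mul(30, -10), 48) = Mul(-300, 48) = -14400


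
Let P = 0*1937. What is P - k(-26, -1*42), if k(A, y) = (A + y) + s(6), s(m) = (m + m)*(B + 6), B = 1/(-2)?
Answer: 2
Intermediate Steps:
P = 0
B = -1/2 ≈ -0.50000
s(m) = 11*m (s(m) = (m + m)*(-1/2 + 6) = (2*m)*(11/2) = 11*m)
k(A, y) = 66 + A + y (k(A, y) = (A + y) + 11*6 = (A + y) + 66 = 66 + A + y)
P - k(-26, -1*42) = 0 - (66 - 26 - 1*42) = 0 - (66 - 26 - 42) = 0 - 1*(-2) = 0 + 2 = 2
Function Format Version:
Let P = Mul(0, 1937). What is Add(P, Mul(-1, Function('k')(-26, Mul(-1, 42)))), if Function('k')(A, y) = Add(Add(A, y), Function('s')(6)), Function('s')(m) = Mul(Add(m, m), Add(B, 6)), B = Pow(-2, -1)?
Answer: 2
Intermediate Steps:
P = 0
B = Rational(-1, 2) ≈ -0.50000
Function('s')(m) = Mul(11, m) (Function('s')(m) = Mul(Add(m, m), Add(Rational(-1, 2), 6)) = Mul(Mul(2, m), Rational(11, 2)) = Mul(11, m))
Function('k')(A, y) = Add(66, A, y) (Function('k')(A, y) = Add(Add(A, y), Mul(11, 6)) = Add(Add(A, y), 66) = Add(66, A, y))
Add(P, Mul(-1, Function('k')(-26, Mul(-1, 42)))) = Add(0, Mul(-1, Add(66, -26, Mul(-1, 42)))) = Add(0, Mul(-1, Add(66, -26, -42))) = Add(0, Mul(-1, -2)) = Add(0, 2) = 2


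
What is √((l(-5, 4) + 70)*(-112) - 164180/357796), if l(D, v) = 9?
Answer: I*√70797613055853/89449 ≈ 94.066*I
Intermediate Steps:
√((l(-5, 4) + 70)*(-112) - 164180/357796) = √((9 + 70)*(-112) - 164180/357796) = √(79*(-112) - 164180*1/357796) = √(-8848 - 41045/89449) = √(-791485797/89449) = I*√70797613055853/89449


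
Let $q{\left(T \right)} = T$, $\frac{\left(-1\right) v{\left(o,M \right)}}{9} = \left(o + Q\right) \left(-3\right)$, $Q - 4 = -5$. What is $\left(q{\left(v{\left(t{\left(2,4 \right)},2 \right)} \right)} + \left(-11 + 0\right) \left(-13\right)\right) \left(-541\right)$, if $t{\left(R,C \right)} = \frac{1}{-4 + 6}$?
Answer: $- \frac{140119}{2} \approx -70060.0$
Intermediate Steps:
$Q = -1$ ($Q = 4 - 5 = -1$)
$t{\left(R,C \right)} = \frac{1}{2}$
$v{\left(o,M \right)} = -27 + 27 o$ ($v{\left(o,M \right)} = - 9 \left(o - 1\right) \left(-3\right) = - 9 \left(-1 + o\right) \left(-3\right) = - 9 \left(3 - 3 o\right) = -27 + 27 o$)
$\left(q{\left(v{\left(t{\left(2,4 \right)},2 \right)} \right)} + \left(-11 + 0\right) \left(-13\right)\right) \left(-541\right) = \left(\left(-27 + 27 \cdot \frac{1}{2}\right) + \left(-11 + 0\right) \left(-13\right)\right) \left(-541\right) = \left(\left(-27 + \frac{27}{2}\right) - -143\right) \left(-541\right) = \left(- \frac{27}{2} + 143\right) \left(-541\right) = \frac{259}{2} \left(-541\right) = - \frac{140119}{2}$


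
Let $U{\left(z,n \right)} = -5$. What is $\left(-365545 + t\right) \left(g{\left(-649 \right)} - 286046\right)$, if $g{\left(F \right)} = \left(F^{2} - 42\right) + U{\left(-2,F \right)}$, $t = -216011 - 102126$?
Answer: $-92370907656$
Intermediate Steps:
$t = -318137$
$g{\left(F \right)} = -47 + F^{2}$ ($g{\left(F \right)} = \left(F^{2} - 42\right) - 5 = \left(-42 + F^{2}\right) - 5 = -47 + F^{2}$)
$\left(-365545 + t\right) \left(g{\left(-649 \right)} - 286046\right) = \left(-365545 - 318137\right) \left(\left(-47 + \left(-649\right)^{2}\right) - 286046\right) = - 683682 \left(\left(-47 + 421201\right) - 286046\right) = - 683682 \left(421154 - 286046\right) = \left(-683682\right) 135108 = -92370907656$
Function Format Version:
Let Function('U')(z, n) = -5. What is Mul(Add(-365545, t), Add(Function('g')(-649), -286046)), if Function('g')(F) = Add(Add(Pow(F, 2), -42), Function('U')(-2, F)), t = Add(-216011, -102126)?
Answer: -92370907656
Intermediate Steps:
t = -318137
Function('g')(F) = Add(-47, Pow(F, 2)) (Function('g')(F) = Add(Add(Pow(F, 2), -42), -5) = Add(Add(-42, Pow(F, 2)), -5) = Add(-47, Pow(F, 2)))
Mul(Add(-365545, t), Add(Function('g')(-649), -286046)) = Mul(Add(-365545, -318137), Add(Add(-47, Pow(-649, 2)), -286046)) = Mul(-683682, Add(Add(-47, 421201), -286046)) = Mul(-683682, Add(421154, -286046)) = Mul(-683682, 135108) = -92370907656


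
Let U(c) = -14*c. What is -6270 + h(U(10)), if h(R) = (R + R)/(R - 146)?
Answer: -896470/143 ≈ -6269.0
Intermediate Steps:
h(R) = 2*R/(-146 + R) (h(R) = (2*R)/(-146 + R) = 2*R/(-146 + R))
-6270 + h(U(10)) = -6270 + 2*(-14*10)/(-146 - 14*10) = -6270 + 2*(-140)/(-146 - 140) = -6270 + 2*(-140)/(-286) = -6270 + 2*(-140)*(-1/286) = -6270 + 140/143 = -896470/143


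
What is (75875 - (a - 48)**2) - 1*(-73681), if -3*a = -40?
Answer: 1335188/9 ≈ 1.4835e+5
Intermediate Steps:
a = 40/3 (a = -1/3*(-40) = 40/3 ≈ 13.333)
(75875 - (a - 48)**2) - 1*(-73681) = (75875 - (40/3 - 48)**2) - 1*(-73681) = (75875 - (-104/3)**2) + 73681 = (75875 - 1*10816/9) + 73681 = (75875 - 10816/9) + 73681 = 672059/9 + 73681 = 1335188/9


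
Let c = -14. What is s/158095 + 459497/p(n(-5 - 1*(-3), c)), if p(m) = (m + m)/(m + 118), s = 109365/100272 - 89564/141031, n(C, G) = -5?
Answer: -3869476973938232783479/745231395665680 ≈ -5.1923e+6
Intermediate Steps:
s = 2147697969/4713820144 (s = 109365*(1/100272) - 89564*1/141031 = 36455/33424 - 89564/141031 = 2147697969/4713820144 ≈ 0.45562)
p(m) = 2*m/(118 + m) (p(m) = (2*m)/(118 + m) = 2*m/(118 + m))
s/158095 + 459497/p(n(-5 - 1*(-3), c)) = (2147697969/4713820144)/158095 + 459497/((2*(-5)/(118 - 5))) = (2147697969/4713820144)*(1/158095) + 459497/((2*(-5)/113)) = 2147697969/745231395665680 + 459497/((2*(-5)*(1/113))) = 2147697969/745231395665680 + 459497/(-10/113) = 2147697969/745231395665680 + 459497*(-113/10) = 2147697969/745231395665680 - 51923161/10 = -3869476973938232783479/745231395665680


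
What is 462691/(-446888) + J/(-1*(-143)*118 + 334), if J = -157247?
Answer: -1222402876/120157011 ≈ -10.173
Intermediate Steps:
462691/(-446888) + J/(-1*(-143)*118 + 334) = 462691/(-446888) - 157247/(-1*(-143)*118 + 334) = 462691*(-1/446888) - 157247/(143*118 + 334) = -462691/446888 - 157247/(16874 + 334) = -462691/446888 - 157247/17208 = -1222402876/120157011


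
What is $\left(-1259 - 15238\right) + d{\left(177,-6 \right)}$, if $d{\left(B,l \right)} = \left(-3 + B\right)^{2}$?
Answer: $13779$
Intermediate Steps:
$\left(-1259 - 15238\right) + d{\left(177,-6 \right)} = \left(-1259 - 15238\right) + \left(-3 + 177\right)^{2} = -16497 + 174^{2} = -16497 + 30276 = 13779$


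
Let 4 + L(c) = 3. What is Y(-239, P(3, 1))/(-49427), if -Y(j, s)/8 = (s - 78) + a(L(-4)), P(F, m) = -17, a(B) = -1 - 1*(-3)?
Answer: -744/49427 ≈ -0.015052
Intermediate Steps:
L(c) = -1 (L(c) = -4 + 3 = -1)
a(B) = 2 (a(B) = -1 + 3 = 2)
Y(j, s) = 608 - 8*s (Y(j, s) = -8*((s - 78) + 2) = -8*((-78 + s) + 2) = -8*(-76 + s) = 608 - 8*s)
Y(-239, P(3, 1))/(-49427) = (608 - 8*(-17))/(-49427) = (608 + 136)*(-1/49427) = 744*(-1/49427) = -744/49427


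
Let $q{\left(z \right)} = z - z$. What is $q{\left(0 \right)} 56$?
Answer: $0$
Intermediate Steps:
$q{\left(z \right)} = 0$
$q{\left(0 \right)} 56 = 0 \cdot 56 = 0$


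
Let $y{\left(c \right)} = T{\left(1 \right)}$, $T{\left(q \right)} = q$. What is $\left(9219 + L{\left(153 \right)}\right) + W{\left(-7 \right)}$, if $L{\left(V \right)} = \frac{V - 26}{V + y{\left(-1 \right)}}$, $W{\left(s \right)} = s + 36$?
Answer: $\frac{1424319}{154} \approx 9248.8$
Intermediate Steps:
$y{\left(c \right)} = 1$
$W{\left(s \right)} = 36 + s$
$L{\left(V \right)} = \frac{-26 + V}{1 + V}$ ($L{\left(V \right)} = \frac{V - 26}{V + 1} = \frac{-26 + V}{1 + V}$)
$\left(9219 + L{\left(153 \right)}\right) + W{\left(-7 \right)} = \left(9219 + \frac{-26 + 153}{1 + 153}\right) + \left(36 - 7\right) = \left(9219 + \frac{1}{154} \cdot 127\right) + 29 = \left(9219 + \frac{127}{154}\right) + 29 = \frac{1419853}{154} + 29 = \frac{1424319}{154}$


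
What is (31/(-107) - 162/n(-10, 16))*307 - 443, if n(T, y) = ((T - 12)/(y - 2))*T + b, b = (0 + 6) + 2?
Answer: -23349577/8881 ≈ -2629.2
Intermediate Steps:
b = 8 (b = 6 + 2 = 8)
n(T, y) = 8 + T*(-12 + T)/(-2 + y) (n(T, y) = ((T - 12)/(y - 2))*T + 8 = ((-12 + T)/(-2 + y))*T + 8 = T*(-12 + T)/(-2 + y) + 8 = 8 + T*(-12 + T)/(-2 + y))
(31/(-107) - 162/n(-10, 16))*307 - 443 = (31/(-107) - 162*(-2 + 16)/(-16 + (-10)² - 12*(-10) + 8*16))*307 - 443 = (31*(-1/107) - 162*14/(-16 + 100 + 120 + 128))*307 - 443 = (-31/107 - 162/((1/14)*332))*307 - 443 = (-31/107 - 162/166/7)*307 - 443 = (-31/107 - 162*7/166)*307 - 443 = (-31/107 - 567/83)*307 - 443 = -63242/8881*307 - 443 = -19415294/8881 - 443 = -23349577/8881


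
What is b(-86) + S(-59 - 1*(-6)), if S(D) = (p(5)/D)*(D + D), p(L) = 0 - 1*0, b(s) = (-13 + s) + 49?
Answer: -50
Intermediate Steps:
b(s) = 36 + s
p(L) = 0 (p(L) = 0 + 0 = 0)
S(D) = 0 (S(D) = (0/D)*(D + D) = 0*(2*D) = 0)
b(-86) + S(-59 - 1*(-6)) = (36 - 86) + 0 = -50 + 0 = -50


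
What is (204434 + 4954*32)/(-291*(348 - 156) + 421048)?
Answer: 181481/182588 ≈ 0.99394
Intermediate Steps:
(204434 + 4954*32)/(-291*(348 - 156) + 421048) = (204434 + 158528)/(-291*192 + 421048) = 362962/(-55872 + 421048) = 362962/365176 = 362962*(1/365176) = 181481/182588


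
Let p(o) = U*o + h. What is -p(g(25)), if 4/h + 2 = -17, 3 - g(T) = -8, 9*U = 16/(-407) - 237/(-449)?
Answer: -1098157/2840823 ≈ -0.38656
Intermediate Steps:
U = 89275/1644687 (U = (16/(-407) - 237/(-449))/9 = (16*(-1/407) - 237*(-1/449))/9 = (-16/407 + 237/449)/9 = (⅑)*(89275/182743) = 89275/1644687 ≈ 0.054281)
g(T) = 11 (g(T) = 3 - 1*(-8) = 3 + 8 = 11)
h = -4/19 (h = 4/(-2 - 17) = 4/(-19) = 4*(-1/19) = -4/19 ≈ -0.21053)
p(o) = -4/19 + 89275*o/1644687 (p(o) = 89275*o/1644687 - 4/19 = -4/19 + 89275*o/1644687)
-p(g(25)) = -(-4/19 + (89275/1644687)*11) = -(-4/19 + 89275/149517) = -1*1098157/2840823 = -1098157/2840823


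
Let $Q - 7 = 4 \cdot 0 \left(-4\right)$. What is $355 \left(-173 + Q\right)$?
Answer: $-58930$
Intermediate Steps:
$Q = 7$ ($Q = 7 + 4 \cdot 0 \left(-4\right) = 7 + 0 \left(-4\right) = 7 + 0 = 7$)
$355 \left(-173 + Q\right) = 355 \left(-173 + 7\right) = 355 \left(-166\right) = -58930$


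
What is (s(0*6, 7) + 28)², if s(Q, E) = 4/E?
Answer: 40000/49 ≈ 816.33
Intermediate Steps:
(s(0*6, 7) + 28)² = (4/7 + 28)² = (200/7)² = 40000/49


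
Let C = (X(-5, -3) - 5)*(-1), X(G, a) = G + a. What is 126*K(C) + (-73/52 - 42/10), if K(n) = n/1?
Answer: 424423/260 ≈ 1632.4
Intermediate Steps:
C = 13 (C = ((-5 - 3) - 5)*(-1) = (-8 - 5)*(-1) = -13*(-1) = 13)
K(n) = n (K(n) = n*1 = n)
126*K(C) + (-73/52 - 42/10) = 126*13 + (-73/52 - 42/10) = 1638 + (-73*1/52 - 42*1/10) = 1638 + (-73/52 - 21/5) = 1638 - 1457/260 = 424423/260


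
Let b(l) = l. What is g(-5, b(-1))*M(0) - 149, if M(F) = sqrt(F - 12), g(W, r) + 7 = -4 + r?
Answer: -149 - 24*I*sqrt(3) ≈ -149.0 - 41.569*I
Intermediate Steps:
g(W, r) = -11 + r (g(W, r) = -7 + (-4 + r) = -11 + r)
M(F) = sqrt(-12 + F)
g(-5, b(-1))*M(0) - 149 = (-11 - 1)*sqrt(-12 + 0) - 149 = -24*I*sqrt(3) - 149 = -149 - 24*I*sqrt(3)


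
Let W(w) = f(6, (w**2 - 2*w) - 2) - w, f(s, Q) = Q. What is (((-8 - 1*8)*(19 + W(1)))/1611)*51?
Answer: -1360/179 ≈ -7.5978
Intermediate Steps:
W(w) = -2 + w**2 - 3*w (W(w) = ((w**2 - 2*w) - 2) - w = (-2 + w**2 - 2*w) - w = -2 + w**2 - 3*w)
(((-8 - 1*8)*(19 + W(1)))/1611)*51 = (((-8 - 1*8)*(19 + (-2 + 1**2 - 3*1)))/1611)*51 = (((-8 - 8)*(19 + (-2 + 1 - 3)))*(1/1611))*51 = (-16*(19 - 4)*(1/1611))*51 = (-16*15*(1/1611))*51 = -240*1/1611*51 = -80/537*51 = -1360/179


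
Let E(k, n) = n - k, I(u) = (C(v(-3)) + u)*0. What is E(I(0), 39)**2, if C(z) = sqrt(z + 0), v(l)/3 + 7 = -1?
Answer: 1521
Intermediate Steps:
v(l) = -24 (v(l) = -21 + 3*(-1) = -21 - 3 = -24)
C(z) = sqrt(z)
I(u) = 0 (I(u) = (sqrt(-24) + u)*0 = (2*I*sqrt(6) + u)*0 = (u + 2*I*sqrt(6))*0 = 0)
E(I(0), 39)**2 = (39 - 1*0)**2 = (39 + 0)**2 = 39**2 = 1521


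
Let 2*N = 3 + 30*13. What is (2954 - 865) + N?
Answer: 4571/2 ≈ 2285.5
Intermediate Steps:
N = 393/2 (N = (3 + 30*13)/2 = (3 + 390)/2 = (½)*393 = 393/2 ≈ 196.50)
(2954 - 865) + N = (2954 - 865) + 393/2 = 2089 + 393/2 = 4571/2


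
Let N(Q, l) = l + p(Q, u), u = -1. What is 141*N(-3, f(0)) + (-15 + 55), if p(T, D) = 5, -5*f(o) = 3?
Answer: 3302/5 ≈ 660.40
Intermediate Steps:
f(o) = -⅗ (f(o) = -⅕*3 = -⅗)
N(Q, l) = 5 + l (N(Q, l) = l + 5 = 5 + l)
141*N(-3, f(0)) + (-15 + 55) = 141*(5 - ⅗) + (-15 + 55) = 141*(22/5) + 40 = 3102/5 + 40 = 3302/5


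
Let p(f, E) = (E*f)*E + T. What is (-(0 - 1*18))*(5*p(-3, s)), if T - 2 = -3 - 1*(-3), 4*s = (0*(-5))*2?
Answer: 180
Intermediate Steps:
s = 0 (s = ((0*(-5))*2)/4 = (0*2)/4 = (1/4)*0 = 0)
T = 2 (T = 2 + (-3 - 1*(-3)) = 2 + (-3 + 3) = 2 + 0 = 2)
p(f, E) = 2 + f*E**2 (p(f, E) = (E*f)*E + 2 = f*E**2 + 2 = 2 + f*E**2)
(-(0 - 1*18))*(5*p(-3, s)) = (-(0 - 1*18))*(5*(2 - 3*0**2)) = (-(0 - 18))*(5*(2 - 3*0)) = (-1*(-18))*(5*(2 + 0)) = 18*(5*2) = 18*10 = 180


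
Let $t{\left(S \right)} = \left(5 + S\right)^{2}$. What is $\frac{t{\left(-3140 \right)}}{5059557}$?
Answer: $\frac{1092025}{562173} \approx 1.9425$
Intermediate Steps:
$\frac{t{\left(-3140 \right)}}{5059557} = \frac{\left(5 - 3140\right)^{2}}{5059557} = \left(-3135\right)^{2} \cdot \frac{1}{5059557} = 9828225 \cdot \frac{1}{5059557} = \frac{1092025}{562173}$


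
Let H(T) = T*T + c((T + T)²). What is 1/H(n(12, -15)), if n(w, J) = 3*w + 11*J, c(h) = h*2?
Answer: 1/149769 ≈ 6.6769e-6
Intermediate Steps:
c(h) = 2*h
H(T) = 9*T² (H(T) = T*T + 2*(T + T)² = T² + 2*(2*T)² = T² + 2*(4*T²) = T² + 8*T² = 9*T²)
1/H(n(12, -15)) = 1/(9*(3*12 + 11*(-15))²) = 1/(9*(36 - 165)²) = 1/(9*(-129)²) = 1/(9*16641) = 1/149769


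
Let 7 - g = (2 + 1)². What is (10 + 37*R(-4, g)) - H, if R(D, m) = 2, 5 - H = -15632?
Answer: -15553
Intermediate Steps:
H = 15637 (H = 5 - 1*(-15632) = 5 + 15632 = 15637)
g = -2 (g = 7 - (2 + 1)² = 7 - 1*3² = 7 - 1*9 = 7 - 9 = -2)
(10 + 37*R(-4, g)) - H = (10 + 37*2) - 1*15637 = (10 + 74) - 15637 = 84 - 15637 = -15553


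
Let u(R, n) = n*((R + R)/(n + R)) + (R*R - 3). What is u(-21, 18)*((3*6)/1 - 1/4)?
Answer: 24495/2 ≈ 12248.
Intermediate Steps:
u(R, n) = -3 + R**2 + 2*R*n/(R + n) (u(R, n) = n*((2*R)/(R + n)) + (R**2 - 3) = n*(2*R/(R + n)) + (-3 + R**2) = 2*R*n/(R + n) + (-3 + R**2) = -3 + R**2 + 2*R*n/(R + n))
u(-21, 18)*((3*6)/1 - 1/4) = (((-21)**3 - 3*(-21) - 3*18 + 18*(-21)**2 + 2*(-21)*18)/(-21 + 18))*((3*6)/1 - 1/4) = ((-9261 + 63 - 54 + 18*441 - 756)/(-3))*(18*1 - 1*1/4) = (-(-9261 + 63 - 54 + 7938 - 756)/3)*(18 - 1/4) = -1/3*(-2070)*(71/4) = 690*(71/4) = 24495/2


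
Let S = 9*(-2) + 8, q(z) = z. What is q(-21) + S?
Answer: -31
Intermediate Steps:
S = -10 (S = -18 + 8 = -10)
q(-21) + S = -21 - 10 = -31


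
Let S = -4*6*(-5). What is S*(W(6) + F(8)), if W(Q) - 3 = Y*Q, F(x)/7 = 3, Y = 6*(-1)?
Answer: -1440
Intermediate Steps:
Y = -6
S = 120 (S = -24*(-5) = 120)
F(x) = 21 (F(x) = 7*3 = 21)
W(Q) = 3 - 6*Q
S*(W(6) + F(8)) = 120*((3 - 6*6) + 21) = 120*((3 - 36) + 21) = 120*(-33 + 21) = 120*(-12) = -1440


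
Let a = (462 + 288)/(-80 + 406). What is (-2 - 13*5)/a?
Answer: -10921/375 ≈ -29.123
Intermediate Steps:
a = 375/163 (a = 750/326 = 750*(1/326) = 375/163 ≈ 2.3006)
(-2 - 13*5)/a = (-2 - 13*5)/(375/163) = (-2 - 65)*(163/375) = -67*163/375 = -10921/375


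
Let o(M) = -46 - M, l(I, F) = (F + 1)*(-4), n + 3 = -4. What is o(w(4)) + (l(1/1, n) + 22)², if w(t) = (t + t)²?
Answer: 2006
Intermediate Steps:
n = -7 (n = -3 - 4 = -7)
l(I, F) = -4 - 4*F (l(I, F) = (1 + F)*(-4) = -4 - 4*F)
w(t) = 4*t² (w(t) = (2*t)² = 4*t²)
o(w(4)) + (l(1/1, n) + 22)² = (-46 - 4*4²) + ((-4 - 4*(-7)) + 22)² = (-46 - 4*16) + ((-4 + 28) + 22)² = (-46 - 1*64) + (24 + 22)² = (-46 - 64) + 46² = -110 + 2116 = 2006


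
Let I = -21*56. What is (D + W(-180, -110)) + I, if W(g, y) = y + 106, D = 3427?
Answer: 2247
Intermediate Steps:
W(g, y) = 106 + y
I = -1176
(D + W(-180, -110)) + I = (3427 + (106 - 110)) - 1176 = (3427 - 4) - 1176 = 3423 - 1176 = 2247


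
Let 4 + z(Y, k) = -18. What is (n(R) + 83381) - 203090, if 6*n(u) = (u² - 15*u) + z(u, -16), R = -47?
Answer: -119227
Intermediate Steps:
z(Y, k) = -22 (z(Y, k) = -4 - 18 = -22)
n(u) = -11/3 - 5*u/2 + u²/6 (n(u) = ((u² - 15*u) - 22)/6 = (-22 + u² - 15*u)/6 = -11/3 - 5*u/2 + u²/6)
(n(R) + 83381) - 203090 = ((-11/3 - 5/2*(-47) + (⅙)*(-47)²) + 83381) - 203090 = ((-11/3 + 235/2 + (⅙)*2209) + 83381) - 203090 = ((-11/3 + 235/2 + 2209/6) + 83381) - 203090 = (482 + 83381) - 203090 = 83863 - 203090 = -119227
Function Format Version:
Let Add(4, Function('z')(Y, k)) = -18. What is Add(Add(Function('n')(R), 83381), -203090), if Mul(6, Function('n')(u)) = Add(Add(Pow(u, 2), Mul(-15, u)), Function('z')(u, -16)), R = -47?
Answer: -119227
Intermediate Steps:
Function('z')(Y, k) = -22 (Function('z')(Y, k) = Add(-4, -18) = -22)
Function('n')(u) = Add(Rational(-11, 3), Mul(Rational(-5, 2), u), Mul(Rational(1, 6), Pow(u, 2))) (Function('n')(u) = Mul(Rational(1, 6), Add(Add(Pow(u, 2), Mul(-15, u)), -22)) = Mul(Rational(1, 6), Add(-22, Pow(u, 2), Mul(-15, u))) = Add(Rational(-11, 3), Mul(Rational(-5, 2), u), Mul(Rational(1, 6), Pow(u, 2))))
Add(Add(Function('n')(R), 83381), -203090) = Add(Add(Add(Rational(-11, 3), Mul(Rational(-5, 2), -47), Mul(Rational(1, 6), Pow(-47, 2))), 83381), -203090) = Add(Add(Add(Rational(-11, 3), Rational(235, 2), Mul(Rational(1, 6), 2209)), 83381), -203090) = Add(Add(Add(Rational(-11, 3), Rational(235, 2), Rational(2209, 6)), 83381), -203090) = Add(Add(482, 83381), -203090) = Add(83863, -203090) = -119227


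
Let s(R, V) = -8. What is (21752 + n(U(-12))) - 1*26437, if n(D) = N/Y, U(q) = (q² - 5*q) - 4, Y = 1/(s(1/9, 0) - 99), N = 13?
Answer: -6076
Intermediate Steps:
Y = -1/107 (Y = 1/(-8 - 99) = 1/(-107) = -1/107 ≈ -0.0093458)
U(q) = -4 + q² - 5*q
n(D) = -1391 (n(D) = 13/(-1/107) = 13*(-107) = -1391)
(21752 + n(U(-12))) - 1*26437 = (21752 - 1391) - 1*26437 = 20361 - 26437 = -6076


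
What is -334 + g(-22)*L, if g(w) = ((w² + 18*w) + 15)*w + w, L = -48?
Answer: 109490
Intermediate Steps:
g(w) = w + w*(15 + w² + 18*w) (g(w) = (15 + w² + 18*w)*w + w = w*(15 + w² + 18*w) + w = w + w*(15 + w² + 18*w))
-334 + g(-22)*L = -334 - 22*(16 + (-22)² + 18*(-22))*(-48) = -334 - 22*(16 + 484 - 396)*(-48) = -334 - 22*104*(-48) = -334 - 2288*(-48) = -334 + 109824 = 109490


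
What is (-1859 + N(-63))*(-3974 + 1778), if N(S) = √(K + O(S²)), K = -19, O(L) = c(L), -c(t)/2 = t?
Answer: 4082364 - 2196*I*√7957 ≈ 4.0824e+6 - 1.9589e+5*I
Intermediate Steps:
c(t) = -2*t
O(L) = -2*L
N(S) = √(-19 - 2*S²)
(-1859 + N(-63))*(-3974 + 1778) = (-1859 + √(-19 - 2*(-63)²))*(-3974 + 1778) = (-1859 + √(-19 - 2*3969))*(-2196) = (-1859 + √(-19 - 7938))*(-2196) = (-1859 + √(-7957))*(-2196) = (-1859 + I*√7957)*(-2196) = 4082364 - 2196*I*√7957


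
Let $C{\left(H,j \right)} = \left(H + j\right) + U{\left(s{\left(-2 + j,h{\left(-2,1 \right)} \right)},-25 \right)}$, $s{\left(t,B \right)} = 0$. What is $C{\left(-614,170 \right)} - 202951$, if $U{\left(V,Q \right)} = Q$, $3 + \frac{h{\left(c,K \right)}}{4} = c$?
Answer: $-203420$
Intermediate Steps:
$h{\left(c,K \right)} = -12 + 4 c$
$C{\left(H,j \right)} = -25 + H + j$ ($C{\left(H,j \right)} = \left(H + j\right) - 25 = -25 + H + j$)
$C{\left(-614,170 \right)} - 202951 = \left(-25 - 614 + 170\right) - 202951 = -469 - 202951 = -203420$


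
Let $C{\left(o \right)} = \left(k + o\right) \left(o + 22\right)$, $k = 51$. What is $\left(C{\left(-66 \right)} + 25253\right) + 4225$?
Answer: $30138$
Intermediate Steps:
$C{\left(o \right)} = \left(22 + o\right) \left(51 + o\right)$ ($C{\left(o \right)} = \left(51 + o\right) \left(o + 22\right) = \left(51 + o\right) \left(22 + o\right) = \left(22 + o\right) \left(51 + o\right)$)
$\left(C{\left(-66 \right)} + 25253\right) + 4225 = \left(\left(1122 + \left(-66\right)^{2} + 73 \left(-66\right)\right) + 25253\right) + 4225 = \left(\left(1122 + 4356 - 4818\right) + 25253\right) + 4225 = \left(660 + 25253\right) + 4225 = 25913 + 4225 = 30138$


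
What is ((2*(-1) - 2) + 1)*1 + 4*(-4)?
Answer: -19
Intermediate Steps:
((2*(-1) - 2) + 1)*1 + 4*(-4) = ((-2 - 2) + 1)*1 - 16 = (-4 + 1)*1 - 16 = -3*1 - 16 = -3 - 16 = -19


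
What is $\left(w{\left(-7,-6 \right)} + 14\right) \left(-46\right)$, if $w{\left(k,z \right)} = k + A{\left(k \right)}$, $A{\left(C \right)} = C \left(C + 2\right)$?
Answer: $-1932$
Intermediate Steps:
$A{\left(C \right)} = C \left(2 + C\right)$
$w{\left(k,z \right)} = k + k \left(2 + k\right)$
$\left(w{\left(-7,-6 \right)} + 14\right) \left(-46\right) = \left(- 7 \left(3 - 7\right) + 14\right) \left(-46\right) = \left(\left(-7\right) \left(-4\right) + 14\right) \left(-46\right) = \left(28 + 14\right) \left(-46\right) = 42 \left(-46\right) = -1932$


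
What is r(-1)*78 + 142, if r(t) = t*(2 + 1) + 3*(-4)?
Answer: -1028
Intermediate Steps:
r(t) = -12 + 3*t (r(t) = t*3 - 12 = 3*t - 12 = -12 + 3*t)
r(-1)*78 + 142 = (-12 + 3*(-1))*78 + 142 = (-12 - 3)*78 + 142 = -15*78 + 142 = -1170 + 142 = -1028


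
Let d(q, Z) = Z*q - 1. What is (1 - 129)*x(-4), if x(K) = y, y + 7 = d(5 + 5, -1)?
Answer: 2304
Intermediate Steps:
d(q, Z) = -1 + Z*q
y = -18 (y = -7 + (-1 - (5 + 5)) = -7 + (-1 - 1*10) = -7 + (-1 - 10) = -7 - 11 = -18)
x(K) = -18
(1 - 129)*x(-4) = (1 - 129)*(-18) = -128*(-18) = 2304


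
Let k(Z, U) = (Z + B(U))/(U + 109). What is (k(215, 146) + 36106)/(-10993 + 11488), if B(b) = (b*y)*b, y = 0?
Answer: 1841449/25245 ≈ 72.943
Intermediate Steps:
B(b) = 0 (B(b) = (b*0)*b = 0*b = 0)
k(Z, U) = Z/(109 + U) (k(Z, U) = (Z + 0)/(U + 109) = Z/(109 + U))
(k(215, 146) + 36106)/(-10993 + 11488) = (215/(109 + 146) + 36106)/(-10993 + 11488) = (215/255 + 36106)/495 = (215*(1/255) + 36106)*(1/495) = (43/51 + 36106)*(1/495) = (1841449/51)*(1/495) = 1841449/25245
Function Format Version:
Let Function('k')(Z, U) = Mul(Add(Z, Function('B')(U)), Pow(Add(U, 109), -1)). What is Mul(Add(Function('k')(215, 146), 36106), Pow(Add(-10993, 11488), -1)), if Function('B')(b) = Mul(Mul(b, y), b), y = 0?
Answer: Rational(1841449, 25245) ≈ 72.943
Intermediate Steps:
Function('B')(b) = 0 (Function('B')(b) = Mul(Mul(b, 0), b) = Mul(0, b) = 0)
Function('k')(Z, U) = Mul(Z, Pow(Add(109, U), -1)) (Function('k')(Z, U) = Mul(Add(Z, 0), Pow(Add(U, 109), -1)) = Mul(Z, Pow(Add(109, U), -1)))
Mul(Add(Function('k')(215, 146), 36106), Pow(Add(-10993, 11488), -1)) = Mul(Add(Mul(215, Pow(Add(109, 146), -1)), 36106), Pow(Add(-10993, 11488), -1)) = Mul(Add(Mul(215, Pow(255, -1)), 36106), Pow(495, -1)) = Mul(Add(Mul(215, Rational(1, 255)), 36106), Rational(1, 495)) = Mul(Add(Rational(43, 51), 36106), Rational(1, 495)) = Mul(Rational(1841449, 51), Rational(1, 495)) = Rational(1841449, 25245)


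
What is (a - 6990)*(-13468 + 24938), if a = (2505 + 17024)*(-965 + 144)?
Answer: -183982229530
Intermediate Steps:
a = -16033309 (a = 19529*(-821) = -16033309)
(a - 6990)*(-13468 + 24938) = (-16033309 - 6990)*(-13468 + 24938) = -16040299*11470 = -183982229530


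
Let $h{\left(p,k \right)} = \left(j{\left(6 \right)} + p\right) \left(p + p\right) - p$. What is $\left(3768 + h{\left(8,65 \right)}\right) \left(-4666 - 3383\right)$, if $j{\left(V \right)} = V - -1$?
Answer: $-32196000$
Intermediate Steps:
$j{\left(V \right)} = 1 + V$ ($j{\left(V \right)} = V + 1 = 1 + V$)
$h{\left(p,k \right)} = - p + 2 p \left(7 + p\right)$ ($h{\left(p,k \right)} = \left(\left(1 + 6\right) + p\right) \left(p + p\right) - p = \left(7 + p\right) 2 p - p = 2 p \left(7 + p\right) - p = - p + 2 p \left(7 + p\right)$)
$\left(3768 + h{\left(8,65 \right)}\right) \left(-4666 - 3383\right) = \left(3768 + 8 \left(13 + 2 \cdot 8\right)\right) \left(-4666 - 3383\right) = \left(3768 + 8 \left(13 + 16\right)\right) \left(-8049\right) = \left(3768 + 8 \cdot 29\right) \left(-8049\right) = \left(3768 + 232\right) \left(-8049\right) = 4000 \left(-8049\right) = -32196000$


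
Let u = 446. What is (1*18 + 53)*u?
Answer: 31666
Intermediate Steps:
(1*18 + 53)*u = (1*18 + 53)*446 = (18 + 53)*446 = 71*446 = 31666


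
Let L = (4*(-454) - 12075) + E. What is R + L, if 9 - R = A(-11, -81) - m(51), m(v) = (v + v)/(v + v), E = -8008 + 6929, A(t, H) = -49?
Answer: -14911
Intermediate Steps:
E = -1079
m(v) = 1 (m(v) = (2*v)/((2*v)) = (2*v)*(1/(2*v)) = 1)
R = 59 (R = 9 - (-49 - 1*1) = 9 - (-49 - 1) = 9 - 1*(-50) = 9 + 50 = 59)
L = -14970 (L = (4*(-454) - 12075) - 1079 = (-1816 - 12075) - 1079 = -13891 - 1079 = -14970)
R + L = 59 - 14970 = -14911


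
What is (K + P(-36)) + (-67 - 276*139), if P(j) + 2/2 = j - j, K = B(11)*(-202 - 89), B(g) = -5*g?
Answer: -22427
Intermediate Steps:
K = 16005 (K = (-5*11)*(-202 - 89) = -55*(-291) = 16005)
P(j) = -1 (P(j) = -1 + (j - j) = -1 + 0 = -1)
(K + P(-36)) + (-67 - 276*139) = (16005 - 1) + (-67 - 276*139) = 16004 + (-67 - 38364) = 16004 - 38431 = -22427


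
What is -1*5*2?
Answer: -10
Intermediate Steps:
-1*5*2 = -5*2 = -10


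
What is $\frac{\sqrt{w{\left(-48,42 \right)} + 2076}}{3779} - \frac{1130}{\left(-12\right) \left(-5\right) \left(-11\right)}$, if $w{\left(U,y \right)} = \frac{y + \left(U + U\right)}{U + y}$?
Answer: $\frac{113}{66} + \frac{\sqrt{2085}}{3779} \approx 1.7242$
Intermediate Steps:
$w{\left(U,y \right)} = \frac{y + 2 U}{U + y}$
$\frac{\sqrt{w{\left(-48,42 \right)} + 2076}}{3779} - \frac{1130}{\left(-12\right) \left(-5\right) \left(-11\right)} = \frac{\sqrt{\frac{42 + 2 \left(-48\right)}{-48 + 42} + 2076}}{3779} - \frac{1130}{\left(-12\right) \left(-5\right) \left(-11\right)} = \sqrt{\frac{42 - 96}{-6} + 2076} \cdot \frac{1}{3779} - \frac{1130}{60 \left(-11\right)} = \sqrt{\left(- \frac{1}{6}\right) \left(-54\right) + 2076} \cdot \frac{1}{3779} - \frac{1130}{-660} = \sqrt{9 + 2076} \cdot \frac{1}{3779} - - \frac{113}{66} = \sqrt{2085} \cdot \frac{1}{3779} + \frac{113}{66} = \frac{\sqrt{2085}}{3779} + \frac{113}{66} = \frac{113}{66} + \frac{\sqrt{2085}}{3779}$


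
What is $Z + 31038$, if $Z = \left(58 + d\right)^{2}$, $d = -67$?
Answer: $31119$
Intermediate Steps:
$Z = 81$ ($Z = \left(58 - 67\right)^{2} = \left(-9\right)^{2} = 81$)
$Z + 31038 = 81 + 31038 = 31119$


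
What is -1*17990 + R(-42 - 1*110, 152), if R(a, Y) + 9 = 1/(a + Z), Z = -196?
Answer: -6263653/348 ≈ -17999.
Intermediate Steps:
R(a, Y) = -9 + 1/(-196 + a) (R(a, Y) = -9 + 1/(a - 196) = -9 + 1/(-196 + a))
-1*17990 + R(-42 - 1*110, 152) = -1*17990 + (1765 - 9*(-42 - 1*110))/(-196 + (-42 - 1*110)) = -17990 + (1765 - 9*(-42 - 110))/(-196 + (-42 - 110)) = -17990 + (1765 - 9*(-152))/(-196 - 152) = -17990 + (1765 + 1368)/(-348) = -17990 - 1/348*3133 = -17990 - 3133/348 = -6263653/348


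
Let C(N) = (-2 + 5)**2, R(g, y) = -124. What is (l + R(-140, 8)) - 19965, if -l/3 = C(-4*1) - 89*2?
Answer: -19582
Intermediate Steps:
C(N) = 9 (C(N) = 3**2 = 9)
l = 507 (l = -3*(9 - 89*2) = -3*(9 - 178) = -3*(-169) = 507)
(l + R(-140, 8)) - 19965 = (507 - 124) - 19965 = 383 - 19965 = -19582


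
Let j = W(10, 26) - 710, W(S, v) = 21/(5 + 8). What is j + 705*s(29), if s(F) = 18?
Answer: 155761/13 ≈ 11982.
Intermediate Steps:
W(S, v) = 21/13
j = -9209/13 (j = 21/13 - 710 = -9209/13 ≈ -708.38)
j + 705*s(29) = -9209/13 + 705*18 = -9209/13 + 12690 = 155761/13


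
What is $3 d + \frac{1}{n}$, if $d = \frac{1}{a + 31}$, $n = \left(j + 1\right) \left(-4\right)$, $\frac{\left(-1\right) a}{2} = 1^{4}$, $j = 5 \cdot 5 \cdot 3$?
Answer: $\frac{883}{8816} \approx 0.10016$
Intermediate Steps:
$j = 75$ ($j = 25 \cdot 3 = 75$)
$a = -2$ ($a = - 2 \cdot 1^{4} = \left(-2\right) 1 = -2$)
$n = -304$ ($n = \left(75 + 1\right) \left(-4\right) = 76 \left(-4\right) = -304$)
$d = \frac{1}{29}$ ($d = \frac{1}{-2 + 31} = \frac{1}{29} \approx 0.034483$)
$3 d + \frac{1}{n} = 3 \cdot \frac{1}{29} + \frac{1}{-304} = \frac{3}{29} - \frac{1}{304} = \frac{883}{8816}$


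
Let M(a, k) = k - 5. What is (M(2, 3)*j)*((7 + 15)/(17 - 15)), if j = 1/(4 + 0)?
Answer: -11/2 ≈ -5.5000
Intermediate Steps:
M(a, k) = -5 + k
j = 1/4 ≈ 0.25000
(M(2, 3)*j)*((7 + 15)/(17 - 15)) = ((-5 + 3)*(1/4))*((7 + 15)/(17 - 15)) = (-2*1/4)*(22/2) = -11/2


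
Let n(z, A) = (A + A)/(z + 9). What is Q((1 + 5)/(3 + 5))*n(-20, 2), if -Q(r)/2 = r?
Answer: 6/11 ≈ 0.54545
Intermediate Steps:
n(z, A) = 2*A/(9 + z) (n(z, A) = (2*A)/(9 + z) = 2*A/(9 + z))
Q(r) = -2*r
Q((1 + 5)/(3 + 5))*n(-20, 2) = (-2*(1 + 5)/(3 + 5))*(2*2/(9 - 20)) = (-12/8)*(2*2/(-11)) = (-12/8)*(2*2*(-1/11)) = -2*¾*(-4/11) = -3/2*(-4/11) = 6/11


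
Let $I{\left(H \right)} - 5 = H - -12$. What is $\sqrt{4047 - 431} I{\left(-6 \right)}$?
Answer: $44 \sqrt{226} \approx 661.46$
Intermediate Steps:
$I{\left(H \right)} = 17 + H$ ($I{\left(H \right)} = 5 + \left(H - -12\right) = 5 + \left(H + 12\right) = 5 + \left(12 + H\right) = 17 + H$)
$\sqrt{4047 - 431} I{\left(-6 \right)} = \sqrt{4047 - 431} \left(17 - 6\right) = \sqrt{3616} \cdot 11 = 4 \sqrt{226} \cdot 11 = 44 \sqrt{226}$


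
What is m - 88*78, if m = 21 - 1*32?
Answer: -6875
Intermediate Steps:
m = -11 (m = 21 - 32 = -11)
m - 88*78 = -11 - 88*78 = -11 - 6864 = -6875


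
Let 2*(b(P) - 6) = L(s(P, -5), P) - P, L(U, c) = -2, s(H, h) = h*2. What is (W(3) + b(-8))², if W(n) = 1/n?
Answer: 784/9 ≈ 87.111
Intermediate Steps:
s(H, h) = 2*h
b(P) = 5 - P/2 (b(P) = 6 + (-2 - P)/2 = 6 + (-1 - P/2) = 5 - P/2)
(W(3) + b(-8))² = (1/3 + (5 - ½*(-8)))² = (⅓ + (5 + 4))² = (⅓ + 9)² = (28/3)² = 784/9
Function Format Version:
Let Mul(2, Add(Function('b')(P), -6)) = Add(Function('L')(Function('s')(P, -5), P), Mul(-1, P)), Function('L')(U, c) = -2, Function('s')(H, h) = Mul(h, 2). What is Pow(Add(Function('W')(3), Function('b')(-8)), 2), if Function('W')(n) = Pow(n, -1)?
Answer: Rational(784, 9) ≈ 87.111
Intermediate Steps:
Function('s')(H, h) = Mul(2, h)
Function('b')(P) = Add(5, Mul(Rational(-1, 2), P)) (Function('b')(P) = Add(6, Mul(Rational(1, 2), Add(-2, Mul(-1, P)))) = Add(6, Add(-1, Mul(Rational(-1, 2), P))) = Add(5, Mul(Rational(-1, 2), P)))
Pow(Add(Function('W')(3), Function('b')(-8)), 2) = Pow(Add(Pow(3, -1), Add(5, Mul(Rational(-1, 2), -8))), 2) = Pow(Add(Rational(1, 3), Add(5, 4)), 2) = Pow(Add(Rational(1, 3), 9), 2) = Pow(Rational(28, 3), 2) = Rational(784, 9)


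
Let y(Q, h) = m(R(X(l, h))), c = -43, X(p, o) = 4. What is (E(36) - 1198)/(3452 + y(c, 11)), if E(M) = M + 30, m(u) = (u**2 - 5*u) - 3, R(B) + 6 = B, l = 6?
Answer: -1132/3463 ≈ -0.32688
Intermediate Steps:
R(B) = -6 + B
m(u) = -3 + u**2 - 5*u
y(Q, h) = 11 (y(Q, h) = -3 + (-6 + 4)**2 - 5*(-6 + 4) = -3 + (-2)**2 - 5*(-2) = -3 + 4 + 10 = 11)
E(M) = 30 + M
(E(36) - 1198)/(3452 + y(c, 11)) = ((30 + 36) - 1198)/(3452 + 11) = (66 - 1198)/3463 = -1132*1/3463 = -1132/3463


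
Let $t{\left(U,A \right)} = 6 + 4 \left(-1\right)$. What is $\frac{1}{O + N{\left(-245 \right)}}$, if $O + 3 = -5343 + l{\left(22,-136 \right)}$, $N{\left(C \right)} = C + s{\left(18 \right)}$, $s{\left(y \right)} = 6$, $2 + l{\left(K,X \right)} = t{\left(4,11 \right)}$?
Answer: $- \frac{1}{5585} \approx -0.00017905$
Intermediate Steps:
$t{\left(U,A \right)} = 2$ ($t{\left(U,A \right)} = 6 - 4 = 2$)
$l{\left(K,X \right)} = 0$ ($l{\left(K,X \right)} = -2 + 2 = 0$)
$N{\left(C \right)} = 6 + C$ ($N{\left(C \right)} = C + 6 = 6 + C$)
$O = -5346$ ($O = -3 + \left(-5343 + 0\right) = -3 - 5343 = -5346$)
$\frac{1}{O + N{\left(-245 \right)}} = \frac{1}{-5346 + \left(6 - 245\right)} = \frac{1}{-5346 - 239} = \frac{1}{-5585} = - \frac{1}{5585}$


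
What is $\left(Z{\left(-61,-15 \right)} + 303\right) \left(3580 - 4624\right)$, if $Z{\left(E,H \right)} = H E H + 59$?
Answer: $13950972$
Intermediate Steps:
$Z{\left(E,H \right)} = 59 + E H^{2}$ ($Z{\left(E,H \right)} = E H H + 59 = E H^{2} + 59 = 59 + E H^{2}$)
$\left(Z{\left(-61,-15 \right)} + 303\right) \left(3580 - 4624\right) = \left(\left(59 - 61 \left(-15\right)^{2}\right) + 303\right) \left(3580 - 4624\right) = \left(\left(59 - 13725\right) + 303\right) \left(-1044\right) = \left(-13666 + 303\right) \left(-1044\right) = \left(-13363\right) \left(-1044\right) = 13950972$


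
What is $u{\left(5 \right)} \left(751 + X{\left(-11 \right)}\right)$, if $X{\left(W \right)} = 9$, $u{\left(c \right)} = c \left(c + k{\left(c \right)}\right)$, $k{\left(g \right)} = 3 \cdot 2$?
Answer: $41800$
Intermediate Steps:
$k{\left(g \right)} = 6$
$u{\left(c \right)} = c \left(6 + c\right)$ ($u{\left(c \right)} = c \left(c + 6\right) = c \left(6 + c\right)$)
$u{\left(5 \right)} \left(751 + X{\left(-11 \right)}\right) = 5 \left(6 + 5\right) \left(751 + 9\right) = 5 \cdot 11 \cdot 760 = 55 \cdot 760 = 41800$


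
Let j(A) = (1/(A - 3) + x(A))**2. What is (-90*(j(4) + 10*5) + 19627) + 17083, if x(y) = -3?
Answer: 31850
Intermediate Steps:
j(A) = (-3 + 1/(-3 + A))**2 (j(A) = (1/(A - 3) - 3)**2 = (1/(-3 + A) - 3)**2 = (-3 + 1/(-3 + A))**2)
(-90*(j(4) + 10*5) + 19627) + 17083 = (-90*((10 - 3*4)**2/(-3 + 4)**2 + 10*5) + 19627) + 17083 = (-90*((10 - 12)**2/1**2 + 50) + 19627) + 17083 = (-90*(1*(-2)**2 + 50) + 19627) + 17083 = (-90*(1*4 + 50) + 19627) + 17083 = (-90*(4 + 50) + 19627) + 17083 = (-90*54 + 19627) + 17083 = (-4860 + 19627) + 17083 = 14767 + 17083 = 31850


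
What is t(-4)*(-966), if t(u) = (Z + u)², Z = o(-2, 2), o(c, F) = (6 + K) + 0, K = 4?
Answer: -34776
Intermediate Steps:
o(c, F) = 10 (o(c, F) = (6 + 4) + 0 = 10 + 0 = 10)
Z = 10
t(u) = (10 + u)²
t(-4)*(-966) = (10 - 4)²*(-966) = 6²*(-966) = 36*(-966) = -34776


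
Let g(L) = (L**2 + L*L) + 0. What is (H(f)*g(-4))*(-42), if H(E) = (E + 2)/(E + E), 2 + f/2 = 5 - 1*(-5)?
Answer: -756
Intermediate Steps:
g(L) = 2*L**2 (g(L) = (L**2 + L**2) + 0 = 2*L**2 + 0 = 2*L**2)
f = 16 (f = -4 + 2*(5 - 1*(-5)) = -4 + 2*(5 + 5) = -4 + 2*10 = -4 + 20 = 16)
H(E) = (2 + E)/(2*E) (H(E) = (2 + E)/((2*E)) = (2 + E)*(1/(2*E)) = (2 + E)/(2*E))
(H(f)*g(-4))*(-42) = (((1/2)*(2 + 16)/16)*(2*(-4)**2))*(-42) = (((1/2)*(1/16)*18)*(2*16))*(-42) = ((9/16)*32)*(-42) = 18*(-42) = -756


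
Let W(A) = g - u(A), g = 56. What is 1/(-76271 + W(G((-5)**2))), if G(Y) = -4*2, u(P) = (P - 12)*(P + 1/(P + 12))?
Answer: -1/76370 ≈ -1.3094e-5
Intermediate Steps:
u(P) = (-12 + P)*(P + 1/(12 + P))
G(Y) = -8
W(A) = 56 - (-12 + A**3 - 143*A)/(12 + A)
1/(-76271 + W(G((-5)**2))) = 1/(-76271 + (684 - 1*(-8)**3 + 199*(-8))/(12 - 8)) = 1/(-76271 + (684 - 1*(-512) - 1592)/4) = 1/(-76271 + (684 + 512 - 1592)/4) = 1/(-76271 + (1/4)*(-396)) = 1/(-76271 - 99) = 1/(-76370) = -1/76370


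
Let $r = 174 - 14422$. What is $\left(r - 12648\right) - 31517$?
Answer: $-58413$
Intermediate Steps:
$r = -14248$ ($r = 174 - 14422 = -14248$)
$\left(r - 12648\right) - 31517 = \left(-14248 - 12648\right) - 31517 = -26896 - 31517 = -58413$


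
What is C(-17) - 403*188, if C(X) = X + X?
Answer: -75798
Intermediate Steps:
C(X) = 2*X
C(-17) - 403*188 = 2*(-17) - 403*188 = -34 - 75764 = -75798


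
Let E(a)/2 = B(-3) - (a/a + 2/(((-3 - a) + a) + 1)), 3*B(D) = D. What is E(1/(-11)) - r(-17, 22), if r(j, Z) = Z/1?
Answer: -24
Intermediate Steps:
r(j, Z) = Z (r(j, Z) = Z*1 = Z)
B(D) = D/3
E(a) = -2 (E(a) = 2*((⅓)*(-3) - (a/a + 2/(((-3 - a) + a) + 1))) = 2*(-1 - (1 + 2/(-3 + 1))) = 2*(-1 - (1 + 2/(-2))) = 2*(-1 - (1 + 2*(-½))) = 2*(-1 - (1 - 1)) = 2*(-1 - 1*0) = 2*(-1 + 0) = 2*(-1) = -2)
E(1/(-11)) - r(-17, 22) = -2 - 1*22 = -2 - 22 = -24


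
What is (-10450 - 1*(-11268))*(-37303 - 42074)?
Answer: -64930386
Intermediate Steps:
(-10450 - 1*(-11268))*(-37303 - 42074) = (-10450 + 11268)*(-79377) = 818*(-79377) = -64930386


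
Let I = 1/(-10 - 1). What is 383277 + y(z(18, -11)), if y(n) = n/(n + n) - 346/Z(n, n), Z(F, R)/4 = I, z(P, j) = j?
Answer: 384229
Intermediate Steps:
I = -1/11 (I = 1/(-11) = -1/11 ≈ -0.090909)
Z(F, R) = -4/11 (Z(F, R) = 4*(-1/11) = -4/11)
y(n) = 952 (y(n) = n/(n + n) - 346/(-4/11) = n/((2*n)) - 346*(-11/4) = n*(1/(2*n)) + 1903/2 = ½ + 1903/2 = 952)
383277 + y(z(18, -11)) = 383277 + 952 = 384229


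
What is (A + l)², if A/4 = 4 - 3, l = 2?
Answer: 36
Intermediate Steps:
A = 4 (A = 4*(4 - 3) = 4*1 = 4)
(A + l)² = (4 + 2)² = 6² = 36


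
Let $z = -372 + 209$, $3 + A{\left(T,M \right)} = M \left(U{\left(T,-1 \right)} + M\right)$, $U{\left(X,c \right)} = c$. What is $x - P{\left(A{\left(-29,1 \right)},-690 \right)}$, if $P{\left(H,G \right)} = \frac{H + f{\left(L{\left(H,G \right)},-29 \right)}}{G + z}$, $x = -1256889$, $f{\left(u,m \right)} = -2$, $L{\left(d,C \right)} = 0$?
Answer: $- \frac{1072126322}{853} \approx -1.2569 \cdot 10^{6}$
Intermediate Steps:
$A{\left(T,M \right)} = -3 + M \left(-1 + M\right)$
$z = -163$
$P{\left(H,G \right)} = \frac{-2 + H}{-163 + G}$ ($P{\left(H,G \right)} = \frac{H - 2}{G - 163} = \frac{-2 + H}{-163 + G}$)
$x - P{\left(A{\left(-29,1 \right)},-690 \right)} = -1256889 - \frac{-2 - \left(4 - 1\right)}{-163 - 690} = -1256889 - \frac{-2 - 3}{-853} = -1256889 - - \frac{-2 - 3}{853} = -1256889 - \left(- \frac{1}{853}\right) \left(-5\right) = -1256889 - \frac{5}{853} = - \frac{1072126322}{853}$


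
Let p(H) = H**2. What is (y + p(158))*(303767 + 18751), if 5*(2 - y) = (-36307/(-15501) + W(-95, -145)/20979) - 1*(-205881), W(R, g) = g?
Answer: -134936300292521882/25809165 ≈ -5.2282e+9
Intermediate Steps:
y = -22316359298039/541992465 (y = 2 - ((-36307/(-15501) - 145/20979) - 1*(-205881))/5 = 2 - ((-36307*(-1/15501) - 145*1/20979) + 205881)/5 = 2 - ((36307/15501 - 145/20979) + 205881)/5 = 2 - (253145636/108398493 + 205881)/5 = 2 - 1/5*22317443282969/108398493 = 2 - 22317443282969/541992465 = -22316359298039/541992465 ≈ -41175.)
(y + p(158))*(303767 + 18751) = (-22316359298039/541992465 + 158**2)*(303767 + 18751) = (-22316359298039/541992465 + 24964)*322518 = -8786059401779/541992465*322518 = -134936300292521882/25809165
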